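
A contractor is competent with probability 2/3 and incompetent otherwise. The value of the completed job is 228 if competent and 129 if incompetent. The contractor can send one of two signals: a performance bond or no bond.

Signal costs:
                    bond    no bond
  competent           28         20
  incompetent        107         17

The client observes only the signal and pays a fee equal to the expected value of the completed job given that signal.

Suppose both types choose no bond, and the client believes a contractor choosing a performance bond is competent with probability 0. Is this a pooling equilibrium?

Yes

At the pooled signal (no bond) the client holds the prior 2/3 and pays 2/3·228 + 1/3·129 = 195. Off-path (bond) belief 0 gives 0·228 + 1·129 = 129.
Competent: no bond gives 195 − 20 = 175; bond gives 129 − 28 = 101. Stays. ✓
Incompetent: no bond gives 195 − 17 = 178; bond gives 129 − 107 = 22. Stays. ✓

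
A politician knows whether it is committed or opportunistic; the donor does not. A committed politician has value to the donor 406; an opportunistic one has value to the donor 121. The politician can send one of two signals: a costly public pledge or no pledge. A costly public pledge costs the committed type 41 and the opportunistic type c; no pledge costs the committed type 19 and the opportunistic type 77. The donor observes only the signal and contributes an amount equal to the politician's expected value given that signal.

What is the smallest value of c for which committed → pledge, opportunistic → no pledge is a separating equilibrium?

Under separation: pledge → committed (pays 406); no pledge → opportunistic (pays 121).
Committed: 406 − 41 = 365 ≥ 121 − 19 = 102. Holds regardless of c. ✓
Opportunistic: 121 − 77 ≥ 406 − c, so c ≥ 406 − 44 = 362.

362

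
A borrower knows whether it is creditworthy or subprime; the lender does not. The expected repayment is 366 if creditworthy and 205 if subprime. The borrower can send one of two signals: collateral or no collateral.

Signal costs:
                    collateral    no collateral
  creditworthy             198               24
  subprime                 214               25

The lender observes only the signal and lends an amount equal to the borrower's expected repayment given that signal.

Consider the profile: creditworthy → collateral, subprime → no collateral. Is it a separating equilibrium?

Under separation the lender infers type exactly: collateral → creditworthy (pays 366), no collateral → subprime (pays 205).
Creditworthy: collateral gives 366 − 198 = 168; no collateral gives 205 − 24 = 181. Would deviate. ✗
Subprime: no collateral gives 205 − 25 = 180; collateral gives 366 − 214 = 152. No deviation. ✓

No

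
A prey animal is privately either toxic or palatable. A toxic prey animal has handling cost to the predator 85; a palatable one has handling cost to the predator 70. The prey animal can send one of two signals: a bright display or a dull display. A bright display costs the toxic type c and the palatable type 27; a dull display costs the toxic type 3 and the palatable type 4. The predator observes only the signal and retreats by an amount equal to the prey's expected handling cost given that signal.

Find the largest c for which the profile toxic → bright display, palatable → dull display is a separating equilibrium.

18

Under separation: bright display → toxic (pays 85); dull display → palatable (pays 70).
Palatable: 70 − 4 = 66 ≥ 85 − 27 = 58. Holds regardless of c. ✓
Toxic: 85 − c ≥ 70 − 3, so c ≤ 85 − 67 = 18.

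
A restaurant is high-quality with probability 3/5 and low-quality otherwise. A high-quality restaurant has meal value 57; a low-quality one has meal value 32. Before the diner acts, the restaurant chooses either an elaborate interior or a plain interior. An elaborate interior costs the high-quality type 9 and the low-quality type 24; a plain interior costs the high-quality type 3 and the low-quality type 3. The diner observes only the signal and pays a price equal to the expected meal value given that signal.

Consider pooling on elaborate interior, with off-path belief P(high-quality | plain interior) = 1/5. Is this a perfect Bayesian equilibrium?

At the pooled signal (elaborate interior) the diner holds the prior 3/5 and pays 3/5·57 + 2/5·32 = 47. Off-path (plain interior) belief 1/5 gives 1/5·57 + 4/5·32 = 37.
High-quality: elaborate interior gives 47 − 9 = 38; plain interior gives 37 − 3 = 34. Stays. ✓
Low-quality: elaborate interior gives 47 − 24 = 23; plain interior gives 37 − 3 = 34. Deviates. ✗

No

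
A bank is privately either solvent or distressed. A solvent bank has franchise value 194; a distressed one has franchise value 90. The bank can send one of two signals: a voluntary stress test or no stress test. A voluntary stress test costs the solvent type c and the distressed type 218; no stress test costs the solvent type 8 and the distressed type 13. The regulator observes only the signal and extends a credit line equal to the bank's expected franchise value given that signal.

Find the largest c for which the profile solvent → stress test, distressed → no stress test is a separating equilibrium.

Under separation: stress test → solvent (pays 194); no stress test → distressed (pays 90).
Distressed: 90 − 13 = 77 ≥ 194 − 218 = -24. Holds regardless of c. ✓
Solvent: 194 − c ≥ 90 − 8, so c ≤ 194 − 82 = 112.

112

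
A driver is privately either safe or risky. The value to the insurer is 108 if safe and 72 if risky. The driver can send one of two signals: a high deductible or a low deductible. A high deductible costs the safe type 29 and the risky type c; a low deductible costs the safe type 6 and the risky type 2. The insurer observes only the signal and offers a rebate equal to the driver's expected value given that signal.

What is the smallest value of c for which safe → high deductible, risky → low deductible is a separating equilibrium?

38

Under separation: high deductible → safe (pays 108); low deductible → risky (pays 72).
Safe: 108 − 29 = 79 ≥ 72 − 6 = 66. Holds regardless of c. ✓
Risky: 72 − 2 ≥ 108 − c, so c ≥ 108 − 70 = 38.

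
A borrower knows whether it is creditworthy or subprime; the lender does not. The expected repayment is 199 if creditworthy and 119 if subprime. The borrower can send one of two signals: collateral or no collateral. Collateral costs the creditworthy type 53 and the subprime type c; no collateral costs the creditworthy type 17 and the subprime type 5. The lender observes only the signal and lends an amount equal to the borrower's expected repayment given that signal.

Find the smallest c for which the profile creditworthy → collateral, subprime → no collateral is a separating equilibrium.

85

Under separation: collateral → creditworthy (pays 199); no collateral → subprime (pays 119).
Creditworthy: 199 − 53 = 146 ≥ 119 − 17 = 102. Holds regardless of c. ✓
Subprime: 119 − 5 ≥ 199 − c, so c ≥ 199 − 114 = 85.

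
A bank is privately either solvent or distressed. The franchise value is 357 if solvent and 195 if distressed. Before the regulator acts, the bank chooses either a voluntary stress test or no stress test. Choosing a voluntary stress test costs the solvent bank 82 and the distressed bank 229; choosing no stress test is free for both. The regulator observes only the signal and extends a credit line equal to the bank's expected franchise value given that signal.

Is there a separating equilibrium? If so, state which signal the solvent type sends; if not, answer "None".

stress test

Try solvent → stress test, distressed → no stress test:
  If types separate, stress test earns payment 357 and no stress test earns 195.
  Solvent: stress test gives 357 − 82 = 275; no stress test gives 195 − 0 = 195. No deviation. ✓
  Distressed: no stress test gives 195 − 0 = 195; stress test gives 357 − 229 = 128. No deviation. ✓
Both hold — the solvent type sends stress test.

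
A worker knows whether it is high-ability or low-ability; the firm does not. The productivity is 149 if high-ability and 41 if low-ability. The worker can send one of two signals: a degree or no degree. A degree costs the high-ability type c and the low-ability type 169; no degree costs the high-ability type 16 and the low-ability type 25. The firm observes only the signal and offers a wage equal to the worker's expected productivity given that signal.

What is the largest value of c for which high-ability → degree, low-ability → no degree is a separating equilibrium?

Under separation: degree → high-ability (pays 149); no degree → low-ability (pays 41).
Low-ability: 41 − 25 = 16 ≥ 149 − 169 = -20. Holds regardless of c. ✓
High-ability: 149 − c ≥ 41 − 16, so c ≤ 149 − 25 = 124.

124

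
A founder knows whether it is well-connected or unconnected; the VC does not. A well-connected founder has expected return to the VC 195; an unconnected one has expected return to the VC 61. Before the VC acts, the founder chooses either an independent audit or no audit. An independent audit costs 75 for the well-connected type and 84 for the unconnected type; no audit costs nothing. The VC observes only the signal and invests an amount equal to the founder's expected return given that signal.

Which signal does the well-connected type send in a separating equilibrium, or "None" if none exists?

Try well-connected → audit, unconnected → no audit:
  Under separation the VC infers type exactly: audit → well-connected (pays 195), no audit → unconnected (pays 61).
  Well-connected: audit gives 195 − 75 = 120; no audit gives 61 − 0 = 61. No deviation. ✓
  Unconnected: no audit gives 61 − 0 = 61; audit gives 195 − 84 = 111. Would deviate. ✗
Try well-connected → no audit, unconnected → audit:
  Under separation the VC infers type exactly: no audit → well-connected (pays 195), audit → unconnected (pays 61).
  Well-connected: no audit gives 195 − 0 = 195; audit gives 61 − 75 = -14. No deviation. ✓
  Unconnected: audit gives 61 − 84 = -23; no audit gives 195 − 0 = 195. Would deviate. ✗
Neither assignment is incentive-compatible.

None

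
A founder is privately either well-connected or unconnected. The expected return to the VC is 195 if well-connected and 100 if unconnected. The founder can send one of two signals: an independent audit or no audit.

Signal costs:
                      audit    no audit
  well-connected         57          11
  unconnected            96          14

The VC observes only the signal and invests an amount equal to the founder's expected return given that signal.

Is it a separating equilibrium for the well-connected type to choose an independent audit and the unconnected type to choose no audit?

No

Under separation the VC infers type exactly: audit → well-connected (pays 195), no audit → unconnected (pays 100).
Well-connected: audit gives 195 − 57 = 138; no audit gives 100 − 11 = 89. No deviation. ✓
Unconnected: no audit gives 100 − 14 = 86; audit gives 195 − 96 = 99. Would deviate. ✗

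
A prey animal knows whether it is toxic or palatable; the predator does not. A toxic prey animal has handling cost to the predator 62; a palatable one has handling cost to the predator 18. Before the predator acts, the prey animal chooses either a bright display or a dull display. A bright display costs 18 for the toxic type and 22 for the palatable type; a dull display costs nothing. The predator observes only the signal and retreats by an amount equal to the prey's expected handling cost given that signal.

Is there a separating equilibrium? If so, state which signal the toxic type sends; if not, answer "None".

None

Try toxic → bright display, palatable → dull display:
  Under separation the predator infers type exactly: bright display → toxic (pays 62), dull display → palatable (pays 18).
  Toxic: bright display gives 62 − 18 = 44; dull display gives 18 − 0 = 18. No deviation. ✓
  Palatable: dull display gives 18 − 0 = 18; bright display gives 62 − 22 = 40. Would deviate. ✗
Try toxic → dull display, palatable → bright display:
  Under separation the predator infers type exactly: dull display → toxic (pays 62), bright display → palatable (pays 18).
  Toxic: dull display gives 62 − 0 = 62; bright display gives 18 − 18 = 0. No deviation. ✓
  Palatable: bright display gives 18 − 22 = -4; dull display gives 62 − 0 = 62. Would deviate. ✗
Neither assignment is incentive-compatible.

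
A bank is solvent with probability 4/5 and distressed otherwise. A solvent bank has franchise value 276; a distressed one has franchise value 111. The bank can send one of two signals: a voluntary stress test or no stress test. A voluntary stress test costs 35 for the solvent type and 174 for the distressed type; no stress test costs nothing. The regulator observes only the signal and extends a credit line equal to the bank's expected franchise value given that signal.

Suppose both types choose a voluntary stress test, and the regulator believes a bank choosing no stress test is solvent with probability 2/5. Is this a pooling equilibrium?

No

On the equilibrium path (stress test) the regulator holds the prior 4/5 and pays 4/5·276 + 1/5·111 = 243. Off-path (no stress test) belief 2/5 gives 2/5·276 + 3/5·111 = 177.
Solvent: stress test gives 243 − 35 = 208; no stress test gives 177 − 0 = 177. Stays. ✓
Distressed: stress test gives 243 − 174 = 69; no stress test gives 177 − 0 = 177. Deviates. ✗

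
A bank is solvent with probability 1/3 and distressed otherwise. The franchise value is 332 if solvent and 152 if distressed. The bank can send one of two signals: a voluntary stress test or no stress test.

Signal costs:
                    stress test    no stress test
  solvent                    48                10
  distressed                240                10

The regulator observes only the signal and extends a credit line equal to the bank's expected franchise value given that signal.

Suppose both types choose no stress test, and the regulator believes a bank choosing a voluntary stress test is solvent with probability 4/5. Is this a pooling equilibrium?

No

On the equilibrium path (no stress test) the regulator holds the prior 1/3 and pays 1/3·332 + 2/3·152 = 212. Off-path (stress test) belief 4/5 gives 4/5·332 + 1/5·152 = 296.
Solvent: no stress test gives 212 − 10 = 202; stress test gives 296 − 48 = 248. Deviates. ✗
Distressed: no stress test gives 212 − 10 = 202; stress test gives 296 − 240 = 56. Stays. ✓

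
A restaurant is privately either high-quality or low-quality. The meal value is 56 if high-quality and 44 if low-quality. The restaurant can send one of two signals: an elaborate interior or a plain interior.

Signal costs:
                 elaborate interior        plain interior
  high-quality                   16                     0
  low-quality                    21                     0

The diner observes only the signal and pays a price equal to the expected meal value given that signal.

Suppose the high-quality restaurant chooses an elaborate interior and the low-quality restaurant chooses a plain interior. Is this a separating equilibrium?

No

If types separate, elaborate interior earns payment 56 and plain interior earns 44.
High-quality: elaborate interior gives 56 − 16 = 40; plain interior gives 44 − 0 = 44. Would deviate. ✗
Low-quality: plain interior gives 44 − 0 = 44; elaborate interior gives 56 − 21 = 35. No deviation. ✓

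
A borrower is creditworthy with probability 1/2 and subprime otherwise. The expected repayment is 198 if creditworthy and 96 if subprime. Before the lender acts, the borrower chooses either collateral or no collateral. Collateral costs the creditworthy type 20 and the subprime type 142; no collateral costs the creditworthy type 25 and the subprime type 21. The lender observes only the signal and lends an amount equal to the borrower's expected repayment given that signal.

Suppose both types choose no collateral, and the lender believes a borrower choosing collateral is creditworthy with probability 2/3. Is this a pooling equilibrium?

No

On the equilibrium path (no collateral) the lender holds the prior 1/2 and pays 1/2·198 + 1/2·96 = 147. Off-path (collateral) belief 2/3 gives 2/3·198 + 1/3·96 = 164.
Creditworthy: no collateral gives 147 − 25 = 122; collateral gives 164 − 20 = 144. Deviates. ✗
Subprime: no collateral gives 147 − 21 = 126; collateral gives 164 − 142 = 22. Stays. ✓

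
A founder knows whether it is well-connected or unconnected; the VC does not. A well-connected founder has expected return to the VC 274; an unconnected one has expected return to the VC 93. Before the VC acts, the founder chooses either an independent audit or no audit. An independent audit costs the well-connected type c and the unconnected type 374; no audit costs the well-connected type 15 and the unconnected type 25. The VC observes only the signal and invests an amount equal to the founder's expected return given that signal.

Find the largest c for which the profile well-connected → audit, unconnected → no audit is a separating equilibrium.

Under separation: audit → well-connected (pays 274); no audit → unconnected (pays 93).
Unconnected: 93 − 25 = 68 ≥ 274 − 374 = -100. Holds regardless of c. ✓
Well-connected: 274 − c ≥ 93 − 15, so c ≤ 274 − 78 = 196.

196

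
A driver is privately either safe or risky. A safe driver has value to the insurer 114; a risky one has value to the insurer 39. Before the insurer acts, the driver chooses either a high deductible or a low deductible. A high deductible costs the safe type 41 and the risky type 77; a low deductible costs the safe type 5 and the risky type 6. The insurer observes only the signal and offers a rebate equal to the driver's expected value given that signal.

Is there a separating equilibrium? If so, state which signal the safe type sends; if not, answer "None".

Try safe → high deductible, risky → low deductible:
  Under separation the insurer infers type exactly: high deductible → safe (pays 114), low deductible → risky (pays 39).
  Safe: high deductible gives 114 − 41 = 73; low deductible gives 39 − 5 = 34. No deviation. ✓
  Risky: low deductible gives 39 − 6 = 33; high deductible gives 114 − 77 = 37. Would deviate. ✗
Try safe → low deductible, risky → high deductible:
  Under separation the insurer infers type exactly: low deductible → safe (pays 114), high deductible → risky (pays 39).
  Safe: low deductible gives 114 − 5 = 109; high deductible gives 39 − 41 = -2. No deviation. ✓
  Risky: high deductible gives 39 − 77 = -38; low deductible gives 114 − 6 = 108. Would deviate. ✗
Neither assignment is incentive-compatible.

None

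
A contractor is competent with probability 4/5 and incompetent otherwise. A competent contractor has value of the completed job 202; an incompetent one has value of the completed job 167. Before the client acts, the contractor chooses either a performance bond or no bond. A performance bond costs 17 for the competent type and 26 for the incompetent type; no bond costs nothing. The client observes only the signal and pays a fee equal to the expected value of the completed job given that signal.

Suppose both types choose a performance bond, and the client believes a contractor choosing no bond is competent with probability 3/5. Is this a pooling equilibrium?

On the equilibrium path (bond) the client holds the prior 4/5 and pays 4/5·202 + 1/5·167 = 195. Off-path (no bond) belief 3/5 gives 3/5·202 + 2/5·167 = 188.
Competent: bond gives 195 − 17 = 178; no bond gives 188 − 0 = 188. Deviates. ✗
Incompetent: bond gives 195 − 26 = 169; no bond gives 188 − 0 = 188. Deviates. ✗

No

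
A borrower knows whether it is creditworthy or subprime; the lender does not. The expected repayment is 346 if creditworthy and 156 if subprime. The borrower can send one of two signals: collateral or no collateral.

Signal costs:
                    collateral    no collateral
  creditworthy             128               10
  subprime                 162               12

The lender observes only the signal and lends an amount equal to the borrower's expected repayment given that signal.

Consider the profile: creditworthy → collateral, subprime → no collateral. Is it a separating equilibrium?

No

If types separate, collateral earns payment 346 and no collateral earns 156.
Creditworthy: collateral gives 346 − 128 = 218; no collateral gives 156 − 10 = 146. No deviation. ✓
Subprime: no collateral gives 156 − 12 = 144; collateral gives 346 − 162 = 184. Would deviate. ✗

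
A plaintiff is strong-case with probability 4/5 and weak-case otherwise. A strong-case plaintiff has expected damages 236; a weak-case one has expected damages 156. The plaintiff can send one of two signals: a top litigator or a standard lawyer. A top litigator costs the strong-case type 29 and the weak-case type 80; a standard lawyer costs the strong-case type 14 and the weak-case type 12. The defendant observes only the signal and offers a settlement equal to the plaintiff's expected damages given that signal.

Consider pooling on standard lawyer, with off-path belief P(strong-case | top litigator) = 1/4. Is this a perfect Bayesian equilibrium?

At the pooled signal (standard lawyer) the defendant holds the prior 4/5 and pays 4/5·236 + 1/5·156 = 220. Off-path (top litigator) belief 1/4 gives 1/4·236 + 3/4·156 = 176.
Strong-case: standard lawyer gives 220 − 14 = 206; top litigator gives 176 − 29 = 147. Stays. ✓
Weak-case: standard lawyer gives 220 − 12 = 208; top litigator gives 176 − 80 = 96. Stays. ✓

Yes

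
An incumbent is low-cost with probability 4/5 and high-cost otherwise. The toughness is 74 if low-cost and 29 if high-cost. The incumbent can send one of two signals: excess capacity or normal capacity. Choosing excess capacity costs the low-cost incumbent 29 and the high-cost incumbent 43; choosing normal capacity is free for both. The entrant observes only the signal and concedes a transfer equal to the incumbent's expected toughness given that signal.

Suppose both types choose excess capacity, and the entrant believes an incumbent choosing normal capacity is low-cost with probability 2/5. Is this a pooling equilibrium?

On the equilibrium path (excess capacity) the entrant holds the prior 4/5 and pays 4/5·74 + 1/5·29 = 65. Off-path (normal capacity) belief 2/5 gives 2/5·74 + 3/5·29 = 47.
Low-cost: excess capacity gives 65 − 29 = 36; normal capacity gives 47 − 0 = 47. Deviates. ✗
High-cost: excess capacity gives 65 − 43 = 22; normal capacity gives 47 − 0 = 47. Deviates. ✗

No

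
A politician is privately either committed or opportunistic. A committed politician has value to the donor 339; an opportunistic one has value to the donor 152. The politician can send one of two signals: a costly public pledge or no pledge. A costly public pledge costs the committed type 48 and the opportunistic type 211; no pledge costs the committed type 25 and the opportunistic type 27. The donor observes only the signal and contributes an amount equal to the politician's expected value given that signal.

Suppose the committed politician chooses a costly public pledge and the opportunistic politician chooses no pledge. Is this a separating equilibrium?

If types separate, pledge earns payment 339 and no pledge earns 152.
Committed: pledge gives 339 − 48 = 291; no pledge gives 152 − 25 = 127. No deviation. ✓
Opportunistic: no pledge gives 152 − 27 = 125; pledge gives 339 − 211 = 128. Would deviate. ✗

No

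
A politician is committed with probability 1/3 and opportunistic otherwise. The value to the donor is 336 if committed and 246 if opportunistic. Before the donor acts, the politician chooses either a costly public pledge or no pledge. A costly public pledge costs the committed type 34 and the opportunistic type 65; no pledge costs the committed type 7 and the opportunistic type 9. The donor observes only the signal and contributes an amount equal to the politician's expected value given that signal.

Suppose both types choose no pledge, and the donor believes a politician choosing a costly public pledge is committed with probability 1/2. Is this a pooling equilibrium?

At the pooled signal (no pledge) the donor holds the prior 1/3 and pays 1/3·336 + 2/3·246 = 276. Off-path (pledge) belief 1/2 gives 1/2·336 + 1/2·246 = 291.
Committed: no pledge gives 276 − 7 = 269; pledge gives 291 − 34 = 257. Stays. ✓
Opportunistic: no pledge gives 276 − 9 = 267; pledge gives 291 − 65 = 226. Stays. ✓

Yes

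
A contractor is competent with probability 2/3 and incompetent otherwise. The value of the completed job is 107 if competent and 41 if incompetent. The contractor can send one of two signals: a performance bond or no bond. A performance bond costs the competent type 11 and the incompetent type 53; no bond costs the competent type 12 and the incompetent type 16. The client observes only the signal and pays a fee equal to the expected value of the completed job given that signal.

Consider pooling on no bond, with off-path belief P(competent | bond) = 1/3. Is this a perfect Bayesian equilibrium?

Yes

At the pooled signal (no bond) the client holds the prior 2/3 and pays 2/3·107 + 1/3·41 = 85. Off-path (bond) belief 1/3 gives 1/3·107 + 2/3·41 = 63.
Competent: no bond gives 85 − 12 = 73; bond gives 63 − 11 = 52. Stays. ✓
Incompetent: no bond gives 85 − 16 = 69; bond gives 63 − 53 = 10. Stays. ✓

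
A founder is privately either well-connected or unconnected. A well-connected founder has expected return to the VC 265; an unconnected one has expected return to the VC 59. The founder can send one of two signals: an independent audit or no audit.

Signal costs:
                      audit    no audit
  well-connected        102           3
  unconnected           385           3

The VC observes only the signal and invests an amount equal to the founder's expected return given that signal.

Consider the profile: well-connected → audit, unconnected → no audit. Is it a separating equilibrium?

If types separate, audit earns payment 265 and no audit earns 59.
Well-connected: audit gives 265 − 102 = 163; no audit gives 59 − 3 = 56. No deviation. ✓
Unconnected: no audit gives 59 − 3 = 56; audit gives 265 − 385 = -120. No deviation. ✓
Neither type gains from mimicking the other.

Yes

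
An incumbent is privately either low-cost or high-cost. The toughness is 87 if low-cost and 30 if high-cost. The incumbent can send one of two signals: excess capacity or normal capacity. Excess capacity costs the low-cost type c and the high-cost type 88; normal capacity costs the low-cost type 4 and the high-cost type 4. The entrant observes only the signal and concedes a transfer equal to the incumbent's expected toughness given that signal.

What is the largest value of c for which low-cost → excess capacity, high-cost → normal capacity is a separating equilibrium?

61

Under separation: excess capacity → low-cost (pays 87); normal capacity → high-cost (pays 30).
High-cost: 30 − 4 = 26 ≥ 87 − 88 = -1. Holds regardless of c. ✓
Low-cost: 87 − c ≥ 30 − 4, so c ≤ 87 − 26 = 61.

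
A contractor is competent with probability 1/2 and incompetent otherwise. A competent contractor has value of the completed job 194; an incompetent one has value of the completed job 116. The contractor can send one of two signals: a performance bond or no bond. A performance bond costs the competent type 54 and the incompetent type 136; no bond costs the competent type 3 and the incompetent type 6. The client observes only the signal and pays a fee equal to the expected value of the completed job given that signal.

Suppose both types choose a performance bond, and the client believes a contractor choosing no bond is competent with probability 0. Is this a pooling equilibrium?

No

At the pooled signal (bond) the client holds the prior 1/2 and pays 1/2·194 + 1/2·116 = 155. Off-path (no bond) belief 0 gives 0·194 + 1·116 = 116.
Competent: bond gives 155 − 54 = 101; no bond gives 116 − 3 = 113. Deviates. ✗
Incompetent: bond gives 155 − 136 = 19; no bond gives 116 − 6 = 110. Deviates. ✗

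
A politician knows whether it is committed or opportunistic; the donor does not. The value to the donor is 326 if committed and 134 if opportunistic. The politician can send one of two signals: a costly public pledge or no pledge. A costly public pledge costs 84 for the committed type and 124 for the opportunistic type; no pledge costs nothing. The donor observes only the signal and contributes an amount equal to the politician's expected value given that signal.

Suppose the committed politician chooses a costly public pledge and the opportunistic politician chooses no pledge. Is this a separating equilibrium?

Under separation the donor infers type exactly: pledge → committed (pays 326), no pledge → opportunistic (pays 134).
Committed: pledge gives 326 − 84 = 242; no pledge gives 134 − 0 = 134. No deviation. ✓
Opportunistic: no pledge gives 134 − 0 = 134; pledge gives 326 − 124 = 202. Would deviate. ✗

No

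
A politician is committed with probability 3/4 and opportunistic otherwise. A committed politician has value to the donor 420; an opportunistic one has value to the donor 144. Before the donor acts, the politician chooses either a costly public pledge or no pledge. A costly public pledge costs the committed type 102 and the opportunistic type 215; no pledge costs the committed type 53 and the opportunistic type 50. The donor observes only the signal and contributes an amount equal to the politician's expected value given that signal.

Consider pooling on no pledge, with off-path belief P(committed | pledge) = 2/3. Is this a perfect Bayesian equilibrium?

Yes

At the pooled signal (no pledge) the donor holds the prior 3/4 and pays 3/4·420 + 1/4·144 = 351. Off-path (pledge) belief 2/3 gives 2/3·420 + 1/3·144 = 328.
Committed: no pledge gives 351 − 53 = 298; pledge gives 328 − 102 = 226. Stays. ✓
Opportunistic: no pledge gives 351 − 50 = 301; pledge gives 328 − 215 = 113. Stays. ✓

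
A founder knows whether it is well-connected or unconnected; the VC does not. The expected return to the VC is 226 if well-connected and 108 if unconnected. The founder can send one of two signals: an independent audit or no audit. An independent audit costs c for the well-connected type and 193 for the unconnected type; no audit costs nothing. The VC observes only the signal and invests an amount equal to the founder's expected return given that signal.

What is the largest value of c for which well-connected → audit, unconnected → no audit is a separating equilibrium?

118

Under separation: audit → well-connected (pays 226); no audit → unconnected (pays 108).
Unconnected: 108 − 0 = 108 ≥ 226 − 193 = 33. Holds regardless of c. ✓
Well-connected: 226 − c ≥ 108 − 0, so c ≤ 226 − 108 = 118.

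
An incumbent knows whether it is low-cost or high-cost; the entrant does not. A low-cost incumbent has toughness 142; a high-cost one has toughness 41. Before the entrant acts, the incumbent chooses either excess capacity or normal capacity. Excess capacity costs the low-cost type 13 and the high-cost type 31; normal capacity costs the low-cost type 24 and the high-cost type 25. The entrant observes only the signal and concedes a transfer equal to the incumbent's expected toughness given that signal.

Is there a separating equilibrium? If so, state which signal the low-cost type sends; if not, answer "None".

None

Try low-cost → excess capacity, high-cost → normal capacity:
  Under separation the entrant infers type exactly: excess capacity → low-cost (pays 142), normal capacity → high-cost (pays 41).
  Low-cost: excess capacity gives 142 − 13 = 129; normal capacity gives 41 − 24 = 17. No deviation. ✓
  High-cost: normal capacity gives 41 − 25 = 16; excess capacity gives 142 − 31 = 111. Would deviate. ✗
Try low-cost → normal capacity, high-cost → excess capacity:
  Under separation the entrant infers type exactly: normal capacity → low-cost (pays 142), excess capacity → high-cost (pays 41).
  Low-cost: normal capacity gives 142 − 24 = 118; excess capacity gives 41 − 13 = 28. No deviation. ✓
  High-cost: excess capacity gives 41 − 31 = 10; normal capacity gives 142 − 25 = 117. Would deviate. ✗
Neither assignment is incentive-compatible.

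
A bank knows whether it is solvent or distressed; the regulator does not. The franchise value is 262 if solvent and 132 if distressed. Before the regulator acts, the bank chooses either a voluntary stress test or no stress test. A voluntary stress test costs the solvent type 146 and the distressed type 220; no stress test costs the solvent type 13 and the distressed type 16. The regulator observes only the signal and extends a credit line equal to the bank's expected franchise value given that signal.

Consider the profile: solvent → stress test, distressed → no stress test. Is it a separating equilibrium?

If types separate, stress test earns payment 262 and no stress test earns 132.
Solvent: stress test gives 262 − 146 = 116; no stress test gives 132 − 13 = 119. Would deviate. ✗
Distressed: no stress test gives 132 − 16 = 116; stress test gives 262 − 220 = 42. No deviation. ✓

No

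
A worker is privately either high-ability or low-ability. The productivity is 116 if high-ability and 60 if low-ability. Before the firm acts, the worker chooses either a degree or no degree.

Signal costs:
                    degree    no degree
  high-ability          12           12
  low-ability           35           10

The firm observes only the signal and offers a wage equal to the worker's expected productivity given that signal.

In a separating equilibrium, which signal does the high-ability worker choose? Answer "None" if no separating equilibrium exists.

Try high-ability → degree, low-ability → no degree:
  If types separate, degree earns payment 116 and no degree earns 60.
  High-ability: degree gives 116 − 12 = 104; no degree gives 60 − 12 = 48. No deviation. ✓
  Low-ability: no degree gives 60 − 10 = 50; degree gives 116 − 35 = 81. Would deviate. ✗
Try high-ability → no degree, low-ability → degree:
  If types separate, no degree earns payment 116 and degree earns 60.
  High-ability: no degree gives 116 − 12 = 104; degree gives 60 − 12 = 48. No deviation. ✓
  Low-ability: degree gives 60 − 35 = 25; no degree gives 116 − 10 = 106. Would deviate. ✗
Neither assignment is incentive-compatible.

None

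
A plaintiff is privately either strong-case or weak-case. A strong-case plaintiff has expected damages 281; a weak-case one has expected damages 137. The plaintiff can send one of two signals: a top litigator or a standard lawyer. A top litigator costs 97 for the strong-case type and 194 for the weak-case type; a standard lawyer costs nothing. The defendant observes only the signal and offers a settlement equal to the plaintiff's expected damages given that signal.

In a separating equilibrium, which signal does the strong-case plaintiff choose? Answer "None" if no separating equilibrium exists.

Try strong-case → top litigator, weak-case → standard lawyer:
  If types separate, top litigator earns payment 281 and standard lawyer earns 137.
  Strong-case: top litigator gives 281 − 97 = 184; standard lawyer gives 137 − 0 = 137. No deviation. ✓
  Weak-case: standard lawyer gives 137 − 0 = 137; top litigator gives 281 − 194 = 87. No deviation. ✓
Both hold — the strong-case type sends top litigator.

top litigator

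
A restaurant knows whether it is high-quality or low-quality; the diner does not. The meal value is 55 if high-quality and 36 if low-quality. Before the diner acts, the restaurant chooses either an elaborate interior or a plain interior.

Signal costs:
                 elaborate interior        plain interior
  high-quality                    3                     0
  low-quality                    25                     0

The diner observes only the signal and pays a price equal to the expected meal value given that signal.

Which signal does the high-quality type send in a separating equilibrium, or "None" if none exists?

Try high-quality → elaborate interior, low-quality → plain interior:
  Under separation the diner infers type exactly: elaborate interior → high-quality (pays 55), plain interior → low-quality (pays 36).
  High-quality: elaborate interior gives 55 − 3 = 52; plain interior gives 36 − 0 = 36. No deviation. ✓
  Low-quality: plain interior gives 36 − 0 = 36; elaborate interior gives 55 − 25 = 30. No deviation. ✓
Both hold — the high-quality type sends elaborate interior.

elaborate interior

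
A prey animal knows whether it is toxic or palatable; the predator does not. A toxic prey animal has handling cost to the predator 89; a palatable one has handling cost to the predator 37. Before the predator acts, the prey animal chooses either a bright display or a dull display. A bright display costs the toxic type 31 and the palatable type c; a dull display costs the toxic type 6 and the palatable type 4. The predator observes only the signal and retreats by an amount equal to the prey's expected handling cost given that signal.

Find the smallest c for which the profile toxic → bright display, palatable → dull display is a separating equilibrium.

Under separation: bright display → toxic (pays 89); dull display → palatable (pays 37).
Toxic: 89 − 31 = 58 ≥ 37 − 6 = 31. Holds regardless of c. ✓
Palatable: 37 − 4 ≥ 89 − c, so c ≥ 89 − 33 = 56.

56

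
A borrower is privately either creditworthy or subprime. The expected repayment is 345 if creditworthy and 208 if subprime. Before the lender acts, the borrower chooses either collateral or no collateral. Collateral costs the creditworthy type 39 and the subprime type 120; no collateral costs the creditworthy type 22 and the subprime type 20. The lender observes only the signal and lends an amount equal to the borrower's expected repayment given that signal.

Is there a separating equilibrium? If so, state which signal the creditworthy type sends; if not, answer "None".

None

Try creditworthy → collateral, subprime → no collateral:
  Under separation the lender infers type exactly: collateral → creditworthy (pays 345), no collateral → subprime (pays 208).
  Creditworthy: collateral gives 345 − 39 = 306; no collateral gives 208 − 22 = 186. No deviation. ✓
  Subprime: no collateral gives 208 − 20 = 188; collateral gives 345 − 120 = 225. Would deviate. ✗
Try creditworthy → no collateral, subprime → collateral:
  Under separation the lender infers type exactly: no collateral → creditworthy (pays 345), collateral → subprime (pays 208).
  Creditworthy: no collateral gives 345 − 22 = 323; collateral gives 208 − 39 = 169. No deviation. ✓
  Subprime: collateral gives 208 − 120 = 88; no collateral gives 345 − 20 = 325. Would deviate. ✗
Neither assignment is incentive-compatible.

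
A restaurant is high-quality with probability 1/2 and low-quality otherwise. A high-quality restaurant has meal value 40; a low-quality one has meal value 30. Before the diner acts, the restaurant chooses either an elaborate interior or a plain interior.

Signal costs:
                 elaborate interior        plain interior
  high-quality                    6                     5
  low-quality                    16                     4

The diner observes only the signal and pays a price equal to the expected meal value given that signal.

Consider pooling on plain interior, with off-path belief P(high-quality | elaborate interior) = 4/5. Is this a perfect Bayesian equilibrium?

No

On the equilibrium path (plain interior) the diner holds the prior 1/2 and pays 1/2·40 + 1/2·30 = 35. Off-path (elaborate interior) belief 4/5 gives 4/5·40 + 1/5·30 = 38.
High-quality: plain interior gives 35 − 5 = 30; elaborate interior gives 38 − 6 = 32. Deviates. ✗
Low-quality: plain interior gives 35 − 4 = 31; elaborate interior gives 38 − 16 = 22. Stays. ✓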